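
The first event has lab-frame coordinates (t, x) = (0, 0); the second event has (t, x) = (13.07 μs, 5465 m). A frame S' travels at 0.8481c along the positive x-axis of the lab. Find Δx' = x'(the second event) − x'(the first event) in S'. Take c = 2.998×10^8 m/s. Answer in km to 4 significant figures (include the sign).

γ = 1/√(1 − 0.8481²) = 1.88738
Δx' = γ(Δx − vΔt) = 1.88738 × (5465 m − 0.8481×(2.998×10^8 m/s)×13.07×10^-6 s)
= 1.88738 × (2141.82 m) = 4.042 km

Δx' ≈ 4.042 km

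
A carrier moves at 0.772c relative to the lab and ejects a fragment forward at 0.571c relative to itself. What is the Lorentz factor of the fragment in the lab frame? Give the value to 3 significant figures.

u_lab = (0.571 + 0.772)/(1 + 0.571×0.772) = 1.343/1.44081 = 0.932113
γ = 1/√(1 − 0.932113²) = 2.76

γ ≈ 2.76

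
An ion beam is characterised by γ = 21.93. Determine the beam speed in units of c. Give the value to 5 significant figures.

β ≈ 0.99896

β = √(1 − 1/γ²) = √(1 − 1/21.93²) = √(0.9979207) = 0.99896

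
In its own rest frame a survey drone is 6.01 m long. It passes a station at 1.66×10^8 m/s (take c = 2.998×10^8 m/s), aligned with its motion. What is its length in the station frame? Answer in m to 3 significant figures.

β = v/c = 1.66×10^8 / 2.998×10^8 = 0.55370
γ = 1/√(1 − 0.55370²) = 1.2009
Length contraction: L = L₀/γ = 6.01/1.2009 = 5.00 m

L ≈ 5.00 m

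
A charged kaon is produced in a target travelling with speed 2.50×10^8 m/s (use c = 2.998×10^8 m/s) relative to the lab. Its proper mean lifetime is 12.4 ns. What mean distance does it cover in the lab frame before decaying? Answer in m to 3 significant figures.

d ≈ 5.62 m

β = v/c = 2.50×10^8 / 2.998×10^8 = 0.83389
γ = 1/√(1 − 0.83389²) = 1.8118
Dilated lifetime: Δt = γτ₀ = 1.8118 × 12.4 ns = 22.467 ns
d = vΔt = 0.83389c × 22.467 ns = 2.5000×10^8 m/s × 2.2467×10^-8 s = 5.62 m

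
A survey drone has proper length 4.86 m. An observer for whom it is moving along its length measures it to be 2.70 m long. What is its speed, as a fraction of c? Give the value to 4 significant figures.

β ≈ 0.8315

γ = L₀/L = 4.86/2.70 = 1.80000
β = √(1 − 1/γ²) = 0.8315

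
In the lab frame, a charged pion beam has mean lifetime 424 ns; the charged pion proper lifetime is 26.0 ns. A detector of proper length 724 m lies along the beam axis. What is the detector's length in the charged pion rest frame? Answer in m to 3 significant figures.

Time dilation ⇒ γ = Δt/τ₀ = 424/26.0 = 16.308
Length contraction: L = L₀/γ = 724/16.308 = 44.4 m

L ≈ 44.4 m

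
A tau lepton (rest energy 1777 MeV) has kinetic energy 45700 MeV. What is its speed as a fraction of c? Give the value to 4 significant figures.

γ = 1 + K/(m₀c²) = 1 + 45700/1777 = 26.7175
β = √(1 − 1/γ²) = 0.9993

β ≈ 0.9993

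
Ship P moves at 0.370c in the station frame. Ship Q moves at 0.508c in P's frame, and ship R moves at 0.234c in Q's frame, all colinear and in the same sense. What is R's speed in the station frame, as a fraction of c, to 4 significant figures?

u ≈ 0.8296c

Compose boost 2: (0.508 + 0.370)/(1 + 0.508×0.370) = 0.8780/1.18796 = 0.739082
Compose boost 3: (0.234 + 0.739082)/(1 + 0.234×0.739082) = 0.973082/1.17295 = 0.8296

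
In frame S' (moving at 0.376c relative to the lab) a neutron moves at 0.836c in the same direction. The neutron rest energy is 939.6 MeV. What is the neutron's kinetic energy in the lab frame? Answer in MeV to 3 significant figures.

u_lab = (0.836 + 0.376)/(1 + 0.836×0.376) = 0.922139
γ = 1/√(1 − 0.922139²) = 2.5849
K = (γ − 1)m₀c² = (2.5849 − 1) × 939.6 = 1.5849 × 939.6 = 1490 MeV

K ≈ 1490 MeV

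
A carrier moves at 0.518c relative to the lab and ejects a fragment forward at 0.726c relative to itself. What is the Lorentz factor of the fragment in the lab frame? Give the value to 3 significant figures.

γ ≈ 2.34

u_lab = (0.726 + 0.518)/(1 + 0.726×0.518) = 1.244/1.37607 = 0.904025
γ = 1/√(1 − 0.904025²) = 2.34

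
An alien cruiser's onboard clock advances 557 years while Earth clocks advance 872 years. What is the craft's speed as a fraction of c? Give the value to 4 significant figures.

γ = Δt/τ₀ = 872/557 = 1.56553
β = √(1 − 1/γ²) = √(1 − 1/1.56553²) = 0.7694

β ≈ 0.7694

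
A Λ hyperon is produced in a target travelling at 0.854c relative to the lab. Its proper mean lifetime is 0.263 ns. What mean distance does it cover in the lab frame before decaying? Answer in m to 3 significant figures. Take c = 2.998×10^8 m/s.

d ≈ 0.129 m

γ = 1/√(1 − 0.854²) = 1.9221
Dilated lifetime: Δt = γτ₀ = 1.9221 × 0.263 ns = 0.50550 ns
d = vΔt = 0.854c × 0.50550 ns = 2.5603×10^8 m/s × 5.0550×10^-10 s = 0.129 m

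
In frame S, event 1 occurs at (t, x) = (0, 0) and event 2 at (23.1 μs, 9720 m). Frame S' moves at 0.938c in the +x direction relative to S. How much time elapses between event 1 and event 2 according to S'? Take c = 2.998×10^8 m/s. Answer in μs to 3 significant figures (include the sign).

Δt' ≈ -21.1 μs

γ = 1/√(1 − 0.938²) = 2.8849
Δt' = γ(Δt − vΔx/c²) = 2.8849 × (23.1 μs − 0.938×9720 m / (2.998×10^8 m/s))
= 2.8849 × (-7.3115 μs) = -21.1 μs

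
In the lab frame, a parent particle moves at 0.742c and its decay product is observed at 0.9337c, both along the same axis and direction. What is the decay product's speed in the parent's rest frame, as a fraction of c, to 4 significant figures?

u' ≈ 0.6240c

Inverse velocity addition: u' = (u − v)/(1 − uv/c²)
= (0.9337 − 0.742)/(1 − 0.9337×0.742) = 0.1917/0.307195 = 0.6240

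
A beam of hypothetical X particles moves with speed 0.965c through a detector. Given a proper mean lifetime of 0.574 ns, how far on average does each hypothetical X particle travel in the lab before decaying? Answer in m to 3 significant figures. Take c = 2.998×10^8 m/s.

γ = 1/√(1 − 0.965²) = 3.8132
Dilated lifetime: Δt = γτ₀ = 3.8132 × 0.574 ns = 2.1888 ns
d = vΔt = 0.965c × 2.1888 ns = 2.8931×10^8 m/s × 2.1888×10^-9 s = 0.633 m

d ≈ 0.633 m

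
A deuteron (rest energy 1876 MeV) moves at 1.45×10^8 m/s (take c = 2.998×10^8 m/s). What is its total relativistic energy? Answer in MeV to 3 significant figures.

E ≈ 2140 MeV

β = v/c = 1.45×10^8 / 2.998×10^8 = 0.48366
γ = 1/√(1 − 0.48366²) = 1.1425
E = γm₀c² = 1.1425 × 1876 MeV = 2140 MeV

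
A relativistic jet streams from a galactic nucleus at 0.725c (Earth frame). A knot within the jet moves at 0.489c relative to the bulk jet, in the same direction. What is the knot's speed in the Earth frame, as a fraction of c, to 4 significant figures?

u ≈ 0.8963c

Relativistic velocity addition: u = (u' + v)/(1 + u'v/c²)
= (0.489 + 0.725)/(1 + 0.489×0.725) = 1.214/1.35452 = 0.8963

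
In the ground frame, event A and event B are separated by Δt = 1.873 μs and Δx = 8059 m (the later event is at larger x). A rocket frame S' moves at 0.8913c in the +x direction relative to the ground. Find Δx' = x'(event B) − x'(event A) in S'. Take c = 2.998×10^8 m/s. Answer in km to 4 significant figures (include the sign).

Δx' ≈ 16.67 km

γ = 1/√(1 − 0.8913²) = 2.20549
Δx' = γ(Δx − vΔt) = 2.20549 × (8059 m − 0.8913×(2.998×10^8 m/s)×1.873×10^-6 s)
= 2.20549 × (7558.51 m) = 16.67 km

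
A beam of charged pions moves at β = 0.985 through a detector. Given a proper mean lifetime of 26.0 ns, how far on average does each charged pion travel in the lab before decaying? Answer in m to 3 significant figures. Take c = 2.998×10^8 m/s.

γ = 1/√(1 − 0.985²) = 5.7953
Dilated lifetime: Δt = γτ₀ = 5.7953 × 26.0 ns = 150.68 ns
d = vΔt = 0.985c × 150.68 ns = 2.9530×10^8 m/s × 1.5068×10^-7 s = 44.5 m

d ≈ 44.5 m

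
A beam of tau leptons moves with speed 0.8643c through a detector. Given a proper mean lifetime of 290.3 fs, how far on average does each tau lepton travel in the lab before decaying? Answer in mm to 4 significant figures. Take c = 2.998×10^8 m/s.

γ = 1/√(1 − 0.8643²) = 1.98816
Dilated lifetime: Δt = γτ₀ = 1.98816 × 290.3 fs = 577.164 fs
d = vΔt = 0.8643c × 577.164 fs = 2.59117×10^8 m/s × 5.77164×10^-13 s = 0.1496 mm

d ≈ 0.1496 mm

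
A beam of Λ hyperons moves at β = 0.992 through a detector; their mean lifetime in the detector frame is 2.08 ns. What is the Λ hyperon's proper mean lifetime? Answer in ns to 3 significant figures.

τ₀ ≈ 0.263 ns

γ = 1/√(1 − 0.992²) = 7.9216
Proper time: τ₀ = Δt/γ = 2.08/7.9216 = 0.263 ns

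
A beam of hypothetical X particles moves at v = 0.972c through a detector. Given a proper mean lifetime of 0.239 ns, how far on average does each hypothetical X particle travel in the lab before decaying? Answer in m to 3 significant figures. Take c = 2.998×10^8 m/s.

d ≈ 0.296 m

γ = 1/√(1 − 0.972²) = 4.2557
Dilated lifetime: Δt = γτ₀ = 4.2557 × 0.239 ns = 1.0171 ns
d = vΔt = 0.972c × 1.0171 ns = 2.9141×10^8 m/s × 1.0171×10^-9 s = 0.296 m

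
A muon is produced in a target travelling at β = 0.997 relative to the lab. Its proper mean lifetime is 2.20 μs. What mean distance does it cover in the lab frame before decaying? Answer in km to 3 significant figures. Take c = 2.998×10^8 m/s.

γ = 1/√(1 − 0.997²) = 12.920
Dilated lifetime: Δt = γτ₀ = 12.920 × 2.20 μs = 28.423 μs
d = vΔt = 0.997c × 28.423 μs = 2.9890×10^8 m/s × 2.8423×10^-5 s = 8.50 km

d ≈ 8.50 km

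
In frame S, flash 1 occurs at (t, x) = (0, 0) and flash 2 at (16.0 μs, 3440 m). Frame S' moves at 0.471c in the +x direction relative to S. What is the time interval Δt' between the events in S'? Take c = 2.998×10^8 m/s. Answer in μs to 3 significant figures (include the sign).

γ = 1/√(1 − 0.471²) = 1.1336
Δt' = γ(Δt − vΔx/c²) = 1.1336 × (16.0 μs − 0.471×3440 m / (2.998×10^8 m/s))
= 1.1336 × (10.596 μs) = 12.0 μs

Δt' ≈ 12.0 μs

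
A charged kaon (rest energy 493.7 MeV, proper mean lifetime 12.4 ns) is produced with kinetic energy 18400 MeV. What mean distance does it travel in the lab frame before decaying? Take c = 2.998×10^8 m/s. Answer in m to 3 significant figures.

γ = 1 + K/(m₀c²) = 1 + 18400/493.7 = 38.270
β = √(1 − 1/γ²) = 0.99966
Dilated lifetime: γτ₀ = 38.270 × 12.4 ns = 474.54 ns
d = βc·γτ₀ = 0.99966 × (2.998×10^8 m/s) × 4.7454×10^-7 s = 142 m

d ≈ 142 m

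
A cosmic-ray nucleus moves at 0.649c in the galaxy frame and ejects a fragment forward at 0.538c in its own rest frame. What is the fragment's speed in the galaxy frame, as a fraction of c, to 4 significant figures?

u ≈ 0.8798c

Compose boost 2: (0.538 + 0.649)/(1 + 0.538×0.649) = 1.187/1.34916 = 0.8798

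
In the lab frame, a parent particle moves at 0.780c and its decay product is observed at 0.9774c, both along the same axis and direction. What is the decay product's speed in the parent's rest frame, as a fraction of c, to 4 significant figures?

Inverse velocity addition: u' = (u − v)/(1 − uv/c²)
= (0.9774 − 0.780)/(1 − 0.9774×0.780) = 0.1974/0.237628 = 0.8307

u' ≈ 0.8307c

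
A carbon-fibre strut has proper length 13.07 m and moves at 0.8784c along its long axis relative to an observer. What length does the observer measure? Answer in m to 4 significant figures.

γ = 1/√(1 − 0.8784²) = 2.09237
Length contraction: L = L₀/γ = 13.07/2.09237 = 6.246 m

L ≈ 6.246 m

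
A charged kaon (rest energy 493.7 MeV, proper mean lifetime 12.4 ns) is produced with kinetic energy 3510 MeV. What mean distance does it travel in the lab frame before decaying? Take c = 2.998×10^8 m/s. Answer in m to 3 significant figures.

γ = 1 + K/(m₀c²) = 1 + 3510/493.7 = 8.1096
β = √(1 − 1/γ²) = 0.99237
Dilated lifetime: γτ₀ = 8.1096 × 12.4 ns = 100.56 ns
d = βc·γτ₀ = 0.99237 × (2.998×10^8 m/s) × 1.0056×10^-7 s = 29.9 m

d ≈ 29.9 m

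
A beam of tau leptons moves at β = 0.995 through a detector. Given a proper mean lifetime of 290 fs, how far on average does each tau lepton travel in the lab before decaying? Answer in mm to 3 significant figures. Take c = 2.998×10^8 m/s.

d ≈ 0.866 mm

γ = 1/√(1 − 0.995²) = 10.013
Dilated lifetime: Δt = γτ₀ = 10.013 × 290 fs = 2903.6 fs
d = vΔt = 0.995c × 2903.6 fs = 2.9830×10^8 m/s × 2.9036×10^-12 s = 0.866 mm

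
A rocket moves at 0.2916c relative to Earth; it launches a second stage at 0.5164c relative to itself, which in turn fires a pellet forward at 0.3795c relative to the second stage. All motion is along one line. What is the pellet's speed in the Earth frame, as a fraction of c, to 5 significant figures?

u ≈ 0.85412c

Compose boost 2: (0.5164 + 0.2916)/(1 + 0.5164×0.2916) = 0.80800/1.150582 = 0.7022531
Compose boost 3: (0.3795 + 0.7022531)/(1 + 0.3795×0.7022531) = 1.081753/1.266505 = 0.85412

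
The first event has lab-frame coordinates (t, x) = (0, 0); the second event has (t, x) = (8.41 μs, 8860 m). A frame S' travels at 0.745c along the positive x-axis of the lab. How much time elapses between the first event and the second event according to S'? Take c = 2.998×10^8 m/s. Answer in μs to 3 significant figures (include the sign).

Δt' ≈ -20.4 μs

γ = 1/√(1 − 0.745²) = 1.4991
Δt' = γ(Δt − vΔx/c²) = 1.4991 × (8.41 μs − 0.745×8860 m / (2.998×10^8 m/s))
= 1.4991 × (-13.607 μs) = -20.4 μs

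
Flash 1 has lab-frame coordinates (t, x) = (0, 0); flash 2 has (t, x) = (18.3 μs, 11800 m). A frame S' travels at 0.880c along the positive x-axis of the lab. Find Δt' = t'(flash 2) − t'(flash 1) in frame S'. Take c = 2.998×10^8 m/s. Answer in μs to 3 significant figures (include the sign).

γ = 1/√(1 − 0.880²) = 2.1054
Δt' = γ(Δt − vΔx/c²) = 2.1054 × (18.3 μs − 0.880×11800 m / (2.998×10^8 m/s))
= 2.1054 × (-16.336 μs) = -34.4 μs

Δt' ≈ -34.4 μs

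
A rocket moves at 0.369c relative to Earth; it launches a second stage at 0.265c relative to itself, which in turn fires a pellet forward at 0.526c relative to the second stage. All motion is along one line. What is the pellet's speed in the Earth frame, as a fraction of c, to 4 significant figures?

Compose boost 2: (0.265 + 0.369)/(1 + 0.265×0.369) = 0.6340/1.09779 = 0.577527
Compose boost 3: (0.526 + 0.577527)/(1 + 0.526×0.577527) = 1.10353/1.30378 = 0.8464

u ≈ 0.8464c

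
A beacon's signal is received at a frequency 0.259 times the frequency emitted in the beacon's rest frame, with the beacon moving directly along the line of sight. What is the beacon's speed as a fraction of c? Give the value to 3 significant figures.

β ≈ 0.874

f_obs/f_src = √((1−β)/(1+β)) = 0.259  ⇒  (1−β)/(1+β) = 0.067081
β = |1 − D²|/(1 + D²) = |1 − 0.067081|/(1 + 0.067081) = 0.874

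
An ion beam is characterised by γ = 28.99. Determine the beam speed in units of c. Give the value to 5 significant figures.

β ≈ 0.99940

β = √(1 − 1/γ²) = √(1 − 1/28.99²) = √(0.9988101) = 0.99940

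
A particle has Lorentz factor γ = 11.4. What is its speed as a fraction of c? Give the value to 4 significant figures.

β = √(1 − 1/γ²) = √(1 − 1/11.4²) = √(0.992305) = 0.9961

β ≈ 0.9961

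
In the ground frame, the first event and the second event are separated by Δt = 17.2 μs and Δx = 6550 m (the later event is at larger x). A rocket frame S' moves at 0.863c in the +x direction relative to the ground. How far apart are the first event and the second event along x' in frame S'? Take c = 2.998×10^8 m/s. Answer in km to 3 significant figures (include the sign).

γ = 1/√(1 − 0.863²) = 1.9794
Δx' = γ(Δx − vΔt) = 1.9794 × (6550 m − 0.863×(2.998×10^8 m/s)×17.2×10^-6 s)
= 1.9794 × (2099.9 m) = 4.16 km

Δx' ≈ 4.16 km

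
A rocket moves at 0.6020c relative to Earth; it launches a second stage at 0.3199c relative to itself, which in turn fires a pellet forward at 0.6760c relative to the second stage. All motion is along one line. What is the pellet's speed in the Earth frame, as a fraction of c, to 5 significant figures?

Compose boost 2: (0.3199 + 0.6020)/(1 + 0.3199×0.6020) = 0.92190/1.192580 = 0.7730300
Compose boost 3: (0.6760 + 0.7730300)/(1 + 0.6760×0.7730300) = 1.449030/1.522568 = 0.95170

u ≈ 0.95170c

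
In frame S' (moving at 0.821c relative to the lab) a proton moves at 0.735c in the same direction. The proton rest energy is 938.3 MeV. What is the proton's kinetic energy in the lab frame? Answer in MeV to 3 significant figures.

K ≈ 2950 MeV

u_lab = (0.735 + 0.821)/(1 + 0.735×0.821) = 0.970417
γ = 1/√(1 − 0.970417²) = 4.1419
K = (γ − 1)m₀c² = (4.1419 − 1) × 938.3 = 3.1419 × 938.3 = 2950 MeV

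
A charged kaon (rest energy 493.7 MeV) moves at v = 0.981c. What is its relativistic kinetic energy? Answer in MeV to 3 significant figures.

K ≈ 2050 MeV

γ = 1/√(1 − 0.981²) = 5.1544
K = (γ − 1)m₀c² = (5.1544 − 1) × 493.7 MeV = 4.1544 × 493.7 MeV = 2050 MeV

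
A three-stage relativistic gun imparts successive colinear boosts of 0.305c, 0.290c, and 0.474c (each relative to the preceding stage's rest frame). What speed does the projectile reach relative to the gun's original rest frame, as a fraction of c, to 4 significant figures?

Compose boost 2: (0.290 + 0.305)/(1 + 0.290×0.305) = 0.5950/1.08845 = 0.546649
Compose boost 3: (0.474 + 0.546649)/(1 + 0.474×0.546649) = 1.02065/1.25911 = 0.8106

u ≈ 0.8106c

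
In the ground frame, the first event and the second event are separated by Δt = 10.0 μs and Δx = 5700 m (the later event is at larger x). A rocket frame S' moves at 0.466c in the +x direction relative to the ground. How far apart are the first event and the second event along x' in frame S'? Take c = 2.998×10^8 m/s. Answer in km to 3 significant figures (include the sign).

γ = 1/√(1 − 0.466²) = 1.1302
Δx' = γ(Δx − vΔt) = 1.1302 × (5700 m − 0.466×(2.998×10^8 m/s)×10.0×10^-6 s)
= 1.1302 × (4302.9 m) = 4.86 km

Δx' ≈ 4.86 km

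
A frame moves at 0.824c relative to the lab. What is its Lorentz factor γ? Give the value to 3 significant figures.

γ ≈ 1.76

γ = 1/√(1 − β²) = 1/√(1 − 0.824²) = 1/√(0.32102) = 1.76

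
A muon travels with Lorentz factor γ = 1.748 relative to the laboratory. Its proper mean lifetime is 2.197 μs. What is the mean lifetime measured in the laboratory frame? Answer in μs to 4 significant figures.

γ = 1.748 (given)
Time dilation: Δt = γτ₀ = 1.748 × 2.197 μs = 3.840 μs

Δt ≈ 3.840 μs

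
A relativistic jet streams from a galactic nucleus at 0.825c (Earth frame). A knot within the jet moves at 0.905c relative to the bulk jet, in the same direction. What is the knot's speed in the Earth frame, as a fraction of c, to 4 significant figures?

u ≈ 0.9905c

Relativistic velocity addition: u = (u' + v)/(1 + u'v/c²)
= (0.905 + 0.825)/(1 + 0.905×0.825) = 1.730/1.74662 = 0.9905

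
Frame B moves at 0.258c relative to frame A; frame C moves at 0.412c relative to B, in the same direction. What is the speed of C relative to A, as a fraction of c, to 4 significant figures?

u ≈ 0.6056c

Compose boost 2: (0.412 + 0.258)/(1 + 0.412×0.258) = 0.6700/1.10630 = 0.6056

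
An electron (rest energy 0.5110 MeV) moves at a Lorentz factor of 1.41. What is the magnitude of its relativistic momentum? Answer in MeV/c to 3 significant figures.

p ≈ 0.508 MeV/c

β = √(1 − 1/γ²) = √(1 − 1/1.41²) = 0.70499
p = γβm₀c = 1.41 × 0.70499 × 0.5110 MeV/c = 0.508 MeV/c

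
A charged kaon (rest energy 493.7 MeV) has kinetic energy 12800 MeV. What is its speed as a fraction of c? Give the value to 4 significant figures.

β ≈ 0.9993

γ = 1 + K/(m₀c²) = 1 + 12800/493.7 = 26.9267
β = √(1 − 1/γ²) = 0.9993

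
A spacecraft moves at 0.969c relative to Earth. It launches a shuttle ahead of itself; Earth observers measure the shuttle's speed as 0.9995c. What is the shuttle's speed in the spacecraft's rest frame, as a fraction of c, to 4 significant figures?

u' ≈ 0.9687c

Inverse velocity addition: u' = (u − v)/(1 − uv/c²)
= (0.9995 − 0.969)/(1 − 0.9995×0.969) = 0.03050/0.0314845 = 0.9687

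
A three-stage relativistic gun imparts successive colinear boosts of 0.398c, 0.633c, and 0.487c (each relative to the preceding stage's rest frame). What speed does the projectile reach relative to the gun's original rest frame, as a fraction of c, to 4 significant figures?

Compose boost 2: (0.633 + 0.398)/(1 + 0.633×0.398) = 1.031/1.25193 = 0.823526
Compose boost 3: (0.487 + 0.823526)/(1 + 0.487×0.823526) = 1.31053/1.40106 = 0.9354

u ≈ 0.9354c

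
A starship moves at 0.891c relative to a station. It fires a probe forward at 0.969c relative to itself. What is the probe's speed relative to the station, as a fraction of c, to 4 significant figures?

u ≈ 0.9982c

Relativistic velocity addition: u = (u' + v)/(1 + u'v/c²)
= (0.969 + 0.891)/(1 + 0.969×0.891) = 1.860/1.86338 = 0.9982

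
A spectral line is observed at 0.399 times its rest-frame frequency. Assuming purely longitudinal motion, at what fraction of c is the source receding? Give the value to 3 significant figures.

β ≈ 0.725

f_obs/f_src = √((1−β)/(1+β)) = 0.399  ⇒  (1−β)/(1+β) = 0.15920
β = |1 − D²|/(1 + D²) = |1 − 0.15920|/(1 + 0.15920) = 0.725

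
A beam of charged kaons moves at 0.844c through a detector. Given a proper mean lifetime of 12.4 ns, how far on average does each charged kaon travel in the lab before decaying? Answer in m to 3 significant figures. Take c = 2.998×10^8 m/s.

d ≈ 5.85 m

γ = 1/√(1 − 0.844²) = 1.8645
Dilated lifetime: Δt = γτ₀ = 1.8645 × 12.4 ns = 23.120 ns
d = vΔt = 0.844c × 23.120 ns = 2.5303×10^8 m/s × 2.3120×10^-8 s = 5.85 m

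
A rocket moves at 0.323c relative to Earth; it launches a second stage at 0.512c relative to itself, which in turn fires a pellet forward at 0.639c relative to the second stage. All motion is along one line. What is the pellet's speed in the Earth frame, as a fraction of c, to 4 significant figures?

Compose boost 2: (0.512 + 0.323)/(1 + 0.512×0.323) = 0.8350/1.16538 = 0.716507
Compose boost 3: (0.639 + 0.716507)/(1 + 0.639×0.716507) = 1.35551/1.45785 = 0.9298

u ≈ 0.9298c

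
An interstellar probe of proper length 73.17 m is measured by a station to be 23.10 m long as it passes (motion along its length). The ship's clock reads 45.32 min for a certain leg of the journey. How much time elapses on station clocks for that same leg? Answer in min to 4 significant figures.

Δt ≈ 143.6 min

Length contraction ⇒ γ = L₀/L = 73.17/23.10 = 3.16753
Time dilation: Δt = γτ₀ = 3.16753 × 45.32 min = 143.6 min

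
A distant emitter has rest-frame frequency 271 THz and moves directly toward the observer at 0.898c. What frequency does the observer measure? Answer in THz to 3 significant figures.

f_obs ≈ 1170 THz

Relativistic Doppler: f_obs = f_src √((1+β)/(1−β))
= 271 × √(1.8980/0.10200) = 271 × 4.3137 = 1170 THz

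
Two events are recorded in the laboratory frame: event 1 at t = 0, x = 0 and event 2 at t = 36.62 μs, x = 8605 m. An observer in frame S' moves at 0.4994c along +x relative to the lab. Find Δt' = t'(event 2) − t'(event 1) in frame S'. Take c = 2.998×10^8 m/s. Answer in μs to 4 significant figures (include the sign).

γ = 1/√(1 − 0.4994²) = 1.15424
Δt' = γ(Δt − vΔx/c²) = 1.15424 × (36.62 μs − 0.4994×8605 m / (2.998×10^8 m/s))
= 1.15424 × (22.2860 μs) = 25.72 μs

Δt' ≈ 25.72 μs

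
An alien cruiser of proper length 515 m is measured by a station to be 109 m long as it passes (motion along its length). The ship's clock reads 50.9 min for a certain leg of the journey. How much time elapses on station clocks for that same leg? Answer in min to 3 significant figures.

Length contraction ⇒ γ = L₀/L = 515/109 = 4.7248
Time dilation: Δt = γτ₀ = 4.7248 × 50.9 min = 240 min

Δt ≈ 240 min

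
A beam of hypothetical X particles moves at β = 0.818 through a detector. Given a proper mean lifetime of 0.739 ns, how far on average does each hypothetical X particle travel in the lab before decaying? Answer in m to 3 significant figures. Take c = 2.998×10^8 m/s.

d ≈ 0.315 m

γ = 1/√(1 − 0.818²) = 1.7385
Dilated lifetime: Δt = γτ₀ = 1.7385 × 0.739 ns = 1.2847 ns
d = vΔt = 0.818c × 1.2847 ns = 2.4524×10^8 m/s × 1.2847×10^-9 s = 0.315 m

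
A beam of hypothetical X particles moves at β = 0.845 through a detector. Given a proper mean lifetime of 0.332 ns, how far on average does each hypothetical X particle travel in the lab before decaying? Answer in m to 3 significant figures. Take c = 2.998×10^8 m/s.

γ = 1/√(1 − 0.845²) = 1.8700
Dilated lifetime: Δt = γτ₀ = 1.8700 × 0.332 ns = 0.62083 ns
d = vΔt = 0.845c × 0.62083 ns = 2.5333×10^8 m/s × 6.2083×10^-10 s = 0.157 m

d ≈ 0.157 m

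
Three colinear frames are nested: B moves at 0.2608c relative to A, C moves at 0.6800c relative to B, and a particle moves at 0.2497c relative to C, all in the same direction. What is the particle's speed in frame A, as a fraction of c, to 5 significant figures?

u ≈ 0.87433c

Compose boost 2: (0.6800 + 0.2608)/(1 + 0.6800×0.2608) = 0.94080/1.177344 = 0.7990868
Compose boost 3: (0.2497 + 0.7990868)/(1 + 0.2497×0.7990868) = 1.048787/1.199532 = 0.87433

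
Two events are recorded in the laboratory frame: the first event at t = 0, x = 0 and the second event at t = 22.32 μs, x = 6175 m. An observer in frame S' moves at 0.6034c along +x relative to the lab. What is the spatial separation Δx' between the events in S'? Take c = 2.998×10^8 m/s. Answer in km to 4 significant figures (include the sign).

γ = 1/√(1 − 0.6034²) = 1.25401
Δx' = γ(Δx − vΔt) = 1.25401 × (6175 m − 0.6034×(2.998×10^8 m/s)×22.32×10^-6 s)
= 1.25401 × (2137.33 m) = 2.680 km

Δx' ≈ 2.680 km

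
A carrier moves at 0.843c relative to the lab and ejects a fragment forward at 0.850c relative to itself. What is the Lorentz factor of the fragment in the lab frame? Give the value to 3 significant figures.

u_lab = (0.850 + 0.843)/(1 + 0.850×0.843) = 1.693/1.71655 = 0.986281
γ = 1/√(1 − 0.986281²) = 6.06

γ ≈ 6.06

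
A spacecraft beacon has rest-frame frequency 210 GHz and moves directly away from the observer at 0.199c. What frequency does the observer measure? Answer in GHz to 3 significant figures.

Relativistic Doppler: f_obs = f_src √((1−β)/(1+β))
= 210 × √(0.80100/1.1990) = 210 × 0.81735 = 172 GHz

f_obs ≈ 172 GHz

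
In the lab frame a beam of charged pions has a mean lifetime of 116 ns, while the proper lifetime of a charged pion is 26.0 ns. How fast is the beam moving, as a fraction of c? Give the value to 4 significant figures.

γ = Δt/τ₀ = 116/26.0 = 4.46154
β = √(1 − 1/γ²) = √(1 − 1/4.46154²) = 0.9746

β ≈ 0.9746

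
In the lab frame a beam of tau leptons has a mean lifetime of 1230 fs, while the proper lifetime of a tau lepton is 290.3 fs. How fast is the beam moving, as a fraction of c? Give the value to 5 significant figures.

γ = Δt/τ₀ = 1230/290.3 = 4.236996
β = √(1 − 1/γ²) = √(1 − 1/4.236996²) = 0.97175

β ≈ 0.97175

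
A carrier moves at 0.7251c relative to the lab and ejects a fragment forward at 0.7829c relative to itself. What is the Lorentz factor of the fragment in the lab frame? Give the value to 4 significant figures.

u_lab = (0.7829 + 0.7251)/(1 + 0.7829×0.7251) = 1.5080/1.567681 = 0.9619305
γ = 1/√(1 − 0.9619305²) = 3.659

γ ≈ 3.659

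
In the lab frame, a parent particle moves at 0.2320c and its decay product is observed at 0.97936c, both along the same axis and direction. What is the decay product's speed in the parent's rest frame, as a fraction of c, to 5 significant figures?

u' ≈ 0.96710c

Inverse velocity addition: u' = (u − v)/(1 − uv/c²)
= (0.97936 − 0.2320)/(1 − 0.97936×0.2320) = 0.74736/0.7727885 = 0.96710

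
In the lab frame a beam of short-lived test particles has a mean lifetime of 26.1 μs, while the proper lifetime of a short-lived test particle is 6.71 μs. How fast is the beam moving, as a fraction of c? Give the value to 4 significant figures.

β ≈ 0.9664

γ = Δt/τ₀ = 26.1/6.71 = 3.88972
β = √(1 − 1/γ²) = √(1 − 1/3.88972²) = 0.9664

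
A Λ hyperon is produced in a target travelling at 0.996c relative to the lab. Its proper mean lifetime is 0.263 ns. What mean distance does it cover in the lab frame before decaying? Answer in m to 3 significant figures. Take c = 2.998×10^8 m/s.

d ≈ 0.879 m

γ = 1/√(1 − 0.996²) = 11.192
Dilated lifetime: Δt = γτ₀ = 11.192 × 0.263 ns = 2.9434 ns
d = vΔt = 0.996c × 2.9434 ns = 2.9860×10^8 m/s × 2.9434×10^-9 s = 0.879 m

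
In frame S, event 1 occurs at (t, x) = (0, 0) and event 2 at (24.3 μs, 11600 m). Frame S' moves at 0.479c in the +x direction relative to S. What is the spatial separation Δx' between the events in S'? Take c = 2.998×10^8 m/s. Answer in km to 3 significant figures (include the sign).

γ = 1/√(1 − 0.479²) = 1.1392
Δx' = γ(Δx − vΔt) = 1.1392 × (11600 m − 0.479×(2.998×10^8 m/s)×24.3×10^-6 s)
= 1.1392 × (8110.4 m) = 9.24 km

Δx' ≈ 9.24 km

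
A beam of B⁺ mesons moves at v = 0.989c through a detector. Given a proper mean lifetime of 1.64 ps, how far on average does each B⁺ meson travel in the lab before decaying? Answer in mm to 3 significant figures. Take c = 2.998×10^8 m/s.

γ = 1/√(1 − 0.989²) = 6.7606
Dilated lifetime: Δt = γτ₀ = 6.7606 × 1.64 ps = 11.087 ps
d = vΔt = 0.989c × 11.087 ps = 2.9650×10^8 m/s × 1.1087×10^-11 s = 3.29 mm

d ≈ 3.29 mm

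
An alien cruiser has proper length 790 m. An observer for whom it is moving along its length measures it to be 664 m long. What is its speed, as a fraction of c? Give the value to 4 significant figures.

γ = L₀/L = 790/664 = 1.18976
β = √(1 − 1/γ²) = 0.5418

β ≈ 0.5418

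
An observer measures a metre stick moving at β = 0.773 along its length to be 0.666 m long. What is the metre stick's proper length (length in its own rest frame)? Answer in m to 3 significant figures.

γ = 1/√(1 − 0.773²) = 1.5763
L₀ = γL = 1.5763 × 0.666 = 1.05 m

L₀ ≈ 1.05 m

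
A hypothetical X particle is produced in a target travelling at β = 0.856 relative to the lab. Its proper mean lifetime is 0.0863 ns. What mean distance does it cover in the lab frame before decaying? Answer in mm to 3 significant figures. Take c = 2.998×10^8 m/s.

d ≈ 42.8 mm

γ = 1/√(1 − 0.856²) = 1.9343
Dilated lifetime: Δt = γτ₀ = 1.9343 × 0.0863 ns = 0.16693 ns
d = vΔt = 0.856c × 0.16693 ns = 2.5663×10^8 m/s × 1.6693×10^-10 s = 42.8 mm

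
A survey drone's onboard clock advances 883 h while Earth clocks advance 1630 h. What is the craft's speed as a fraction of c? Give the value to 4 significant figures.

β ≈ 0.8406

γ = Δt/τ₀ = 1630/883 = 1.84598
β = √(1 − 1/γ²) = √(1 − 1/1.84598²) = 0.8406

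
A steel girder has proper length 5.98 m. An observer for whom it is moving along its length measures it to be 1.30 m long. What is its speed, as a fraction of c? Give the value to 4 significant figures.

β ≈ 0.9761

γ = L₀/L = 5.98/1.30 = 4.60000
β = √(1 − 1/γ²) = 0.9761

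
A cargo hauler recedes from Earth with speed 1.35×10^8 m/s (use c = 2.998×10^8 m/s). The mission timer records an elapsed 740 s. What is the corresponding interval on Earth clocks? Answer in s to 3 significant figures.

β = v/c = 1.35×10^8 / 2.998×10^8 = 0.45030
γ = 1/√(1 − 0.45030²) = 1.1200
Time dilation: Δt = γτ₀ = 1.1200 × 740 s = 829 s

Δt ≈ 829 s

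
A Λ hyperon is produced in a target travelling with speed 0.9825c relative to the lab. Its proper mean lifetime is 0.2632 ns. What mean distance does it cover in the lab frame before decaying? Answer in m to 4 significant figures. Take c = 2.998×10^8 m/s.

γ = 1/√(1 − 0.9825²) = 5.36876
Dilated lifetime: Δt = γτ₀ = 5.36876 × 0.2632 ns = 1.41306 ns
d = vΔt = 0.9825c × 1.41306 ns = 2.94554×10^8 m/s × 1.41306×10^-9 s = 0.4162 m

d ≈ 0.4162 m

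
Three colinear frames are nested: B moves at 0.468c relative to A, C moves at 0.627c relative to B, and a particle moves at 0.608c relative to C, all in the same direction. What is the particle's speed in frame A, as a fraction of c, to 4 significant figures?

u ≈ 0.9603c

Compose boost 2: (0.627 + 0.468)/(1 + 0.627×0.468) = 1.095/1.29344 = 0.846582
Compose boost 3: (0.608 + 0.846582)/(1 + 0.608×0.846582) = 1.45458/1.51472 = 0.9603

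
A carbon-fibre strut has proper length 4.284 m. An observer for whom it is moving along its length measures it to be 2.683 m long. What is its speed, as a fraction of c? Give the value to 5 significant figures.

β ≈ 0.77960

γ = L₀/L = 4.284/2.683 = 1.596720
β = √(1 − 1/γ²) = 0.77960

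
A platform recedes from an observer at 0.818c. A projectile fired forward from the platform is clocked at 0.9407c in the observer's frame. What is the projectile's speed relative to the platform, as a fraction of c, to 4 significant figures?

u' ≈ 0.5323c

Inverse velocity addition: u' = (u − v)/(1 − uv/c²)
= (0.9407 − 0.818)/(1 − 0.9407×0.818) = 0.1227/0.230507 = 0.5323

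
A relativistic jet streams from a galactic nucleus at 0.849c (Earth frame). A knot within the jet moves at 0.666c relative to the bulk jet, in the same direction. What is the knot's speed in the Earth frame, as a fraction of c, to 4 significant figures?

u ≈ 0.9678c

Relativistic velocity addition: u = (u' + v)/(1 + u'v/c²)
= (0.666 + 0.849)/(1 + 0.666×0.849) = 1.515/1.56543 = 0.9678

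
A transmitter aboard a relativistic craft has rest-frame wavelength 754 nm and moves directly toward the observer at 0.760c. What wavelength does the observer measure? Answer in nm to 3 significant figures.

Relativistic Doppler: λ_obs = λ_src √((1−β)/(1+β))
= 754 × √(0.24000/1.7600) = 754 × 0.36927 = 278 nm

λ_obs ≈ 278 nm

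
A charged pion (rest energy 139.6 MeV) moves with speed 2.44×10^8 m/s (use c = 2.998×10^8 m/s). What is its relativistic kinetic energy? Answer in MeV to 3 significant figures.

β = v/c = 2.44×10^8 / 2.998×10^8 = 0.81388
γ = 1/√(1 − 0.81388²) = 1.7211
K = (γ − 1)m₀c² = (1.7211 − 1) × 139.6 MeV = 0.72106 × 139.6 MeV = 101 MeV

K ≈ 101 MeV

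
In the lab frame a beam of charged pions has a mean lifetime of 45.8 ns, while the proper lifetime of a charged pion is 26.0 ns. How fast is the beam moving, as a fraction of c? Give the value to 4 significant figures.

γ = Δt/τ₀ = 45.8/26.0 = 1.76154
β = √(1 − 1/γ²) = √(1 − 1/1.76154²) = 0.8232

β ≈ 0.8232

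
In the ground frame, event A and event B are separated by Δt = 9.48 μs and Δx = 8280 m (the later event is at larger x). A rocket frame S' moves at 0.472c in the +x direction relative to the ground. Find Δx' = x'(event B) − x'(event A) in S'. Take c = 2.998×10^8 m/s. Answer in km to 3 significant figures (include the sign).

Δx' ≈ 7.87 km

γ = 1/√(1 − 0.472²) = 1.1343
Δx' = γ(Δx − vΔt) = 1.1343 × (8280 m − 0.472×(2.998×10^8 m/s)×9.48×10^-6 s)
= 1.1343 × (6938.5 m) = 7.87 km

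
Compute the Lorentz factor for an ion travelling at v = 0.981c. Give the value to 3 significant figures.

γ = 1/√(1 − β²) = 1/√(1 − 0.981²) = 1/√(0.037639) = 5.15

γ ≈ 5.15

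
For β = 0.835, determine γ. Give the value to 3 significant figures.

γ ≈ 1.82

γ = 1/√(1 − β²) = 1/√(1 − 0.835²) = 1/√(0.30278) = 1.82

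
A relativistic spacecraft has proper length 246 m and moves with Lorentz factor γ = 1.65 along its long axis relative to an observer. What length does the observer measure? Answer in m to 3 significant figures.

γ = 1.65 (given)
Length contraction: L = L₀/γ = 246/1.65 = 149 m

L ≈ 149 m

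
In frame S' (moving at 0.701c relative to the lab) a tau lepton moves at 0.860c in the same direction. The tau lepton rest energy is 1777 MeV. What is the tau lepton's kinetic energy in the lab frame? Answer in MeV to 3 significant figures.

K ≈ 6050 MeV

u_lab = (0.860 + 0.701)/(1 + 0.860×0.701) = 0.973884
γ = 1/√(1 − 0.973884²) = 4.4044
K = (γ − 1)m₀c² = (4.4044 − 1) × 1777 = 3.4044 × 1777 = 6050 MeV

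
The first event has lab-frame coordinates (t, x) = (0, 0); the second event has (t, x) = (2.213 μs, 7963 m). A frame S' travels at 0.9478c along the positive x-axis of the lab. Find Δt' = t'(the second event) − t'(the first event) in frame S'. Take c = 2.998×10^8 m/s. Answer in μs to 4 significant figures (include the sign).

γ = 1/√(1 − 0.9478²) = 3.13612
Δt' = γ(Δt − vΔx/c²) = 3.13612 × (2.213 μs − 0.9478×7963 m / (2.998×10^8 m/s))
= 3.13612 × (-22.9616 μs) = -72.01 μs

Δt' ≈ -72.01 μs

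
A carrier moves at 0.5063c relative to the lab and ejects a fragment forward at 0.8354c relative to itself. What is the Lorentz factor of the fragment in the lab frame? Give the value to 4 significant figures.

u_lab = (0.8354 + 0.5063)/(1 + 0.8354×0.5063) = 1.3417/1.422963 = 0.9428917
γ = 1/√(1 − 0.9428917²) = 3.002

γ ≈ 3.002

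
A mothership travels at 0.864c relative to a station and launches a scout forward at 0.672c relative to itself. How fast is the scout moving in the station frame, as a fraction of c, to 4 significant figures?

u ≈ 0.9718c

Compose boost 2: (0.672 + 0.864)/(1 + 0.672×0.864) = 1.536/1.58061 = 0.9718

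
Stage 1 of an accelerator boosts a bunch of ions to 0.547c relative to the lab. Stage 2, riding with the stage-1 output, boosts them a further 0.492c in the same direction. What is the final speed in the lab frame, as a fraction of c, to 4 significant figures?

Compose boost 2: (0.492 + 0.547)/(1 + 0.492×0.547) = 1.039/1.26912 = 0.8187

u ≈ 0.8187c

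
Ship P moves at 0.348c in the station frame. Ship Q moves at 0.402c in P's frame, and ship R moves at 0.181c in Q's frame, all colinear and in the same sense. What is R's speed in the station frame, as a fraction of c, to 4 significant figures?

u ≈ 0.7497c

Compose boost 2: (0.402 + 0.348)/(1 + 0.402×0.348) = 0.7500/1.13990 = 0.657955
Compose boost 3: (0.181 + 0.657955)/(1 + 0.181×0.657955) = 0.838955/1.11909 = 0.7497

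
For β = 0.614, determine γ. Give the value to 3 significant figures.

γ ≈ 1.27

γ = 1/√(1 − β²) = 1/√(1 − 0.614²) = 1/√(0.62300) = 1.27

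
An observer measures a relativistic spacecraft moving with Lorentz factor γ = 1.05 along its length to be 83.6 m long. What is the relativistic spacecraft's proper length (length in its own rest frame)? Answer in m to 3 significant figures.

L₀ ≈ 87.8 m

γ = 1.05 (given)
L₀ = γL = 1.05 × 83.6 = 87.8 m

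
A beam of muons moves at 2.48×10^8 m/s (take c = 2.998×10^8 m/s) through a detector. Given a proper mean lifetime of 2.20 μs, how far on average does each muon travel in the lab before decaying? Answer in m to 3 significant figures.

β = v/c = 2.48×10^8 / 2.998×10^8 = 0.82722
γ = 1/√(1 − 0.82722²) = 1.7797
Dilated lifetime: Δt = γτ₀ = 1.7797 × 2.20 μs = 3.9154 μs
d = vΔt = 0.82722c × 3.9154 μs = 2.4800×10^8 m/s × 3.9154×10^-6 s = 971 m

d ≈ 971 m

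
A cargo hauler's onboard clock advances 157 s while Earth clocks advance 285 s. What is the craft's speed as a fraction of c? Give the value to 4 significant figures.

β ≈ 0.8346

γ = Δt/τ₀ = 285/157 = 1.81529
β = √(1 − 1/γ²) = √(1 − 1/1.81529²) = 0.8346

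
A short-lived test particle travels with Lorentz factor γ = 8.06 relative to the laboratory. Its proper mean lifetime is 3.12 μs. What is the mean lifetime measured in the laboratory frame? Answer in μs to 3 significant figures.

γ = 8.06 (given)
Time dilation: Δt = γτ₀ = 8.06 × 3.12 μs = 25.1 μs

Δt ≈ 25.1 μs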